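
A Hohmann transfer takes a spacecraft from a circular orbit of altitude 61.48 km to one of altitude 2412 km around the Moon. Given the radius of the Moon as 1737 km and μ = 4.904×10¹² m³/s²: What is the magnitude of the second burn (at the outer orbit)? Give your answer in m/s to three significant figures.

Δv ≈ 242 m/s

r₁ = 1737 + 61.48 = 1798.5 km = 1.7985×10⁶ m.
r₂ = 1737 + 2412 = 4149.0 km = 4.1490×10⁶ m.
Transfer ellipse a_t = (r₁ + r₂)/2 = 2.974×10⁶ m.
At r₁: circular v_c1 = √(μ/r₁) = 1651 m/s; transfer-perilune v_p = √[μ(2/r₁ − 1/a_t)] = 1950 m/s.
At r₂: circular v_c2 = √(μ/r₂) = 1087 m/s; transfer-apolune v_a = √[μ(2/r₂ − 1/a_t)] = 845.5 m/s.
Δv₂ = v_c2 − v_a = 241.7 m/s.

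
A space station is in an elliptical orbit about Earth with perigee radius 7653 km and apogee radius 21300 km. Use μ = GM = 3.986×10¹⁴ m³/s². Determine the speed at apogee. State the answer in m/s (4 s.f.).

Semi-major axis a = (r_p + r_a)/2 = 14476 km = 1.448×10⁷ m.
Vis-viva: v² = μ(2/r − 1/a) = 3.986×10¹⁴ × (9.390×10⁻⁸ − 6.908×10⁻⁸) = 9.893×10⁶ m²/s².
v = 3145 m/s.

v ≈ 3145 m/s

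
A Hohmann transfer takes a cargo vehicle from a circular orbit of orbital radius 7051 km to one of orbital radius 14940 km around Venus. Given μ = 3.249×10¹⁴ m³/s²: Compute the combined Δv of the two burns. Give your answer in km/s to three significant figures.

Δv_total ≈ 2.05 km/s

r₁ = 7051 km = 7.051×10⁶ m.
r₂ = 14940 km = 1.494×10⁷ m.
Transfer ellipse a_t = (r₁ + r₂)/2 = 1.100×10⁷ m.
At r₁: circular v_c1 = √(μ/r₁) = 6788 m/s; transfer-periapsis v_p = √[μ(2/r₁ − 1/a_t)] = 7913 m/s.
Δv₁ = v_p − v_c1 = 1124 m/s.
At r₂: circular v_c2 = √(μ/r₂) = 4663 m/s; transfer-apoapsis v_a = √[μ(2/r₂ − 1/a_t)] = 3734 m/s.
Δv₂ = v_c2 − v_a = 929.0 m/s.
Total Δv = Δv₁ + Δv₂ = 2053 m/s = 2.053 km/s.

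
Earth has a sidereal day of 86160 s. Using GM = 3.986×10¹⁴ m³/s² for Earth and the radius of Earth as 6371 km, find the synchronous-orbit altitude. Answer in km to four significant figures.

A synchronous orbit has period T, so by Kepler's third law a = (μT²/4π²)^(1/3).
μT²/4π² = 3.986×10¹⁴ × (8.616×10⁴)² / 39.48 = 7.495×10²² m³.
a = 4.216×10⁷ m = 42163 km.
Altitude h = a − R = 42163 − 6371 = 35792 km.

h_sync ≈ 35790 km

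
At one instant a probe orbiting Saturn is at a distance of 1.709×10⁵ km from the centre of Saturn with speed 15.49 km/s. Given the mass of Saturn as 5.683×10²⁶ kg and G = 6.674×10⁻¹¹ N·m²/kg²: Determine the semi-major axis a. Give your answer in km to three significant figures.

μ = GM = 6.674×10⁻¹¹ × 5.683×10²⁶ = 3.793×10¹⁶ m³/s².
r = 1.709×10⁸ m.
Specific orbital energy ε = v²/2 − μ/r = (15490)²/2 − 3.793×10¹⁶/1.709×10⁸ = -1.020×10⁸ J/kg.
Since ε = −μ/(2a), a = −μ/(2ε) = 1.860×10⁸ m = 1.8599×10⁵ km.

a ≈ 1.86×10⁵ km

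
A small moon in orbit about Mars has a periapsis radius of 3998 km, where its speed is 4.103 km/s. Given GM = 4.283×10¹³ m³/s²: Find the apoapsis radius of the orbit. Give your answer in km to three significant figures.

apoapsis radius ≈ 14700 km

r_p = 3.998×10⁶ m.
Specific energy ε = v²/2 − μ/r = -2.296×10⁶ J/kg, so a = −μ/(2ε) = 9.329×10⁶ m.
The apsides satisfy r_p + r_a = 2a, so the apoapsis radius is 2a − r_p = 1.466×10⁷ m = 14660 km.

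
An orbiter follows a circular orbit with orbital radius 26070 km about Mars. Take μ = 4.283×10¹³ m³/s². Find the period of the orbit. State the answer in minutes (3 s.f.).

r = 26070 km = 2.607×10⁷ m.
Kepler's third law: T = 2π√(r³/μ) = 2π√((2.607×10⁷)³ / 4.283×10¹³).
r³/μ = 4.137×10⁸ s², so T = 2π × 2.034×10⁴ = 1.278×10⁵ s.
Converting: 1.278×10⁵ s ÷ 60.00 = 2130 minutes.

T ≈ 2130 minutes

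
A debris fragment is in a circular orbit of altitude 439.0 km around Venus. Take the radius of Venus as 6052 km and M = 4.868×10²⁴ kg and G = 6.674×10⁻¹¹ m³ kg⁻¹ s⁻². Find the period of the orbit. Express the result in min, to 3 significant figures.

T ≈ 96.1 min

μ = GM = 6.674×10⁻¹¹ × 4.868×10²⁴ = 3.249×10¹⁴ m³/s².
r = 6052 + 439.0 = 6491.0 km = 6.4910×10⁶ m.
Kepler's third law: T = 2π√(r³/μ) = 2π√((6.491×10⁶)³ / 3.249×10¹⁴).
r³/μ = 8.418×10⁵ s², so T = 2π × 9.175×10² = 5.765×10³ s.
Converting: 5.765×10³ s ÷ 60.00 = 96.08 min.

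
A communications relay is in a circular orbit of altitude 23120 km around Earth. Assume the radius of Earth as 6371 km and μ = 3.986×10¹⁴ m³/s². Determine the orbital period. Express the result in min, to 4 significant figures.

T ≈ 840.0 min

r = 6371 + 23120 = 29491 km = 2.9491×10⁷ m.
Kepler's third law: T = 2π√(r³/μ) = 2π√((2.949×10⁷)³ / 3.986×10¹⁴).
r³/μ = 6.435×10⁷ s², so T = 2π × 8.022×10³ = 5.040×10⁴ s.
Converting: 5.040×10⁴ s ÷ 60.00 = 840.0 min.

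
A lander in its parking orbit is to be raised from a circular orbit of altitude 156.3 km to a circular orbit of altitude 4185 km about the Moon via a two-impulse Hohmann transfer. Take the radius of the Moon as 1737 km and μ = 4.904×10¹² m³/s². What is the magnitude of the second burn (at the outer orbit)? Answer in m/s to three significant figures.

r₁ = 1737 + 156.3 = 1893.3 km = 1.8933×10⁶ m.
r₂ = 1737 + 4185 = 5922.0 km = 5.9220×10⁶ m.
Transfer ellipse a_t = (r₁ + r₂)/2 = 3.908×10⁶ m.
At r₁: circular v_c1 = √(μ/r₁) = 1609 m/s; transfer-perilune v_p = √[μ(2/r₁ − 1/a_t)] = 1981 m/s.
At r₂: circular v_c2 = √(μ/r₂) = 910.0 m/s; transfer-apolune v_a = √[μ(2/r₂ − 1/a_t)] = 633.4 m/s.
Δv₂ = v_c2 − v_a = 276.6 m/s.

Δv ≈ 277 m/s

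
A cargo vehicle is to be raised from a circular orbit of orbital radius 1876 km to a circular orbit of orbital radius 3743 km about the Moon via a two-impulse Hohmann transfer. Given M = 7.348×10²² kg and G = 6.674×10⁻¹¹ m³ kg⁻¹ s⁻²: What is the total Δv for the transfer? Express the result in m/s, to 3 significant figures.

Δv_total ≈ 459 m/s

μ = GM = 6.674×10⁻¹¹ × 7.348×10²² = 4.904×10¹² m³/s².
r₁ = 1876 km = 1.876×10⁶ m.
r₂ = 3743 km = 3.743×10⁶ m.
Transfer ellipse a_t = (r₁ + r₂)/2 = 2.810×10⁶ m.
At r₁: circular v_c1 = √(μ/r₁) = 1617 m/s; transfer-perilune v_p = √[μ(2/r₁ − 1/a_t)] = 1866 m/s.
Δv₁ = v_p − v_c1 = 249.4 m/s.
At r₂: circular v_c2 = √(μ/r₂) = 1145 m/s; transfer-apolune v_a = √[μ(2/r₂ − 1/a_t)] = 935.3 m/s.
Δv₂ = v_c2 − v_a = 209.3 m/s.
Total Δv = Δv₁ + Δv₂ = 458.7 m/s.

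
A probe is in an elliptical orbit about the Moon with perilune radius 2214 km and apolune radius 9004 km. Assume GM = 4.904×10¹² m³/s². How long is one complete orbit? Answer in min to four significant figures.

Semi-major axis a = (r_p + r_a)/2 = (2214.0 + 9004.0)/2 = 5609.0 km = 5.609×10⁶ m.
By Kepler's third law T = 2π√(a³/μ) = 2π × 5.999×10³ = 3.769×10⁴ s.
= 628.2 min.

T ≈ 628.2 min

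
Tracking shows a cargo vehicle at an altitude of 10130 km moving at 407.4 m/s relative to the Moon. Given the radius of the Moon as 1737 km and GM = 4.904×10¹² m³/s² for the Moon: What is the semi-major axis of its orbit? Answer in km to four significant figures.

r = 1737 + 10130 = 11867 km = 1.187×10⁷ m.
Vis-viva rearranged: 1/a = 2/r − v²/μ = 1.685×10⁻⁷ − 3.384×10⁻⁸ = 1.347×10⁻⁷ m⁻¹.
a = 7.424×10⁶ m = 7424.5 km.

a ≈ 7424 km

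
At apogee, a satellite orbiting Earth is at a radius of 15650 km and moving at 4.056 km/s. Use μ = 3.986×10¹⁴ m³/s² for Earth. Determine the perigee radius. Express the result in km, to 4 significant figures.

perigee radius ≈ 7465 km

r_a = 1.565×10⁷ m.
Specific energy ε = v²/2 − μ/r = -1.724×10⁷ J/kg, so a = −μ/(2ε) = 1.156×10⁷ m.
The apsides satisfy r_p + r_a = 2a, so the perigee radius is 2a − r_a = 7.465×10⁶ m = 7465.2 km.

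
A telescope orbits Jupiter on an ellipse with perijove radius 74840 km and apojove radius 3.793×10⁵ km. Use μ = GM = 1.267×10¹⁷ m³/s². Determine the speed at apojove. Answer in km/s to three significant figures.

v ≈ 10.5 km/s

Semi-major axis a = (r_p + r_a)/2 = 2.2707×10⁵ km = 2.271×10⁸ m.
Vis-viva: v² = μ(2/r − 1/a) = 1.267×10¹⁷ × (5.273×10⁻⁹ − 4.404×10⁻⁹) = 1.101×10⁸ m²/s².
v = 10490 m/s = 10.49 km/s.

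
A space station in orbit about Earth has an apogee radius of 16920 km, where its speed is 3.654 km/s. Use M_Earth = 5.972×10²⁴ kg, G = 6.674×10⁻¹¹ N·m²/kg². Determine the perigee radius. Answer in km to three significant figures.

μ = GM = 6.674×10⁻¹¹ × 5.972×10²⁴ = 3.986×10¹⁴ m³/s².
r_a = 1.692×10⁷ m.
Specific energy ε = v²/2 − μ/r = -1.688×10⁷ J/kg, so a = −μ/(2ε) = 1.181×10⁷ m.
The apsides satisfy r_p + r_a = 2a, so the perigee radius is 2a − r_a = 6.692×10⁶ m = 6691.5 km.

perigee radius ≈ 6690 km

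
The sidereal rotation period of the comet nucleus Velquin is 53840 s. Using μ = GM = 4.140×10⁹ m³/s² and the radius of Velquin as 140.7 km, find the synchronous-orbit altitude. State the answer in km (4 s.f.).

A synchronous orbit has period T, so by Kepler's third law a = (μT²/4π²)^(1/3).
μT²/4π² = 4.140×10⁹ × (5.384×10⁴)² / 39.48 = 3.040×10¹⁷ m³.
a = 6.724×10⁵ m = 672.38 km.
Altitude h = a − R = 672.38 − 140.7 = 531.68 km.

h_sync ≈ 531.7 km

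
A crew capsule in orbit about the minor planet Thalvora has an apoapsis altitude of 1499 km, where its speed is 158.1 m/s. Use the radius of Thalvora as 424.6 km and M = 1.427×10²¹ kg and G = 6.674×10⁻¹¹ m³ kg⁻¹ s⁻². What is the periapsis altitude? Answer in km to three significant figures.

periapsis altitude ≈ 225 km

μ = GM = 6.674×10⁻¹¹ × 1.427×10²¹ = 9.524×10¹⁰ m³/s².
r_a = 424.6 + 1499 = 1923.6 km = 1.924×10⁶ m.
Specific energy ε = v²/2 − μ/r = -3.701×10⁴ J/kg, so a = −μ/(2ε) = 1.287×10⁶ m.
The apsides satisfy r_p + r_a = 2a, so the periapsis radius is 2a − r_a = 6.495×10⁵ m = 649.53 km.
Periapsis altitude = 649.53 − 424.6 = 224.93 km.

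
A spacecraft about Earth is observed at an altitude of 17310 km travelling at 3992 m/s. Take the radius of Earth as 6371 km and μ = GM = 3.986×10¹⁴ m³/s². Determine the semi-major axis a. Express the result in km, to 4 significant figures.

a ≈ 22480 km

r = 6371 + 17310 = 23681 km = 2.368×10⁷ m.
Vis-viva rearranged: 1/a = 2/r − v²/μ = 8.446×10⁻⁸ − 3.998×10⁻⁸ = 4.448×10⁻⁸ m⁻¹.
a = 2.248×10⁷ m = 22484 km.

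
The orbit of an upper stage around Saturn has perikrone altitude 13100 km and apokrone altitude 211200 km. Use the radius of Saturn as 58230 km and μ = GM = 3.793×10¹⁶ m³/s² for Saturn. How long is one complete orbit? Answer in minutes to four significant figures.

r_p = 58230 + 13100 = 71330 km = 7.1330×10⁷ m.
r_a = 58230 + 211200 = 269430 km = 2.6943×10⁸ m.
Semi-major axis a = (r_p + r_a)/2 = (71330 + 2.6943×10⁵)/2 = 1.7038×10⁵ km = 1.704×10⁸ m.
By Kepler's third law T = 2π√(a³/μ) = 2π × 1.142×10⁴ = 7.175×10⁴ s.
= 1196 minutes.

T ≈ 1196 minutes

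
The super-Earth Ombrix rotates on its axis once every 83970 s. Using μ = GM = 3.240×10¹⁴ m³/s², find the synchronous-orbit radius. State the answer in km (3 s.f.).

r_sync ≈ 38700 km

A synchronous orbit has period T, so by Kepler's third law a = (μT²/4π²)^(1/3).
μT²/4π² = 3.240×10¹⁴ × (8.397×10⁴)² / 39.48 = 5.787×10²² m³.
a = 3.868×10⁷ m = 38679 km.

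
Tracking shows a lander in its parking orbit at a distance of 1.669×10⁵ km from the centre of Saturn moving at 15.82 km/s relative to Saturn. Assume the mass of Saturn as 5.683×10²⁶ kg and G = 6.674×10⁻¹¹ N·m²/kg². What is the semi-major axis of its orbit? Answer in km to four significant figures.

a ≈ 1.857×10⁵ km

μ = GM = 6.674×10⁻¹¹ × 5.683×10²⁶ = 3.793×10¹⁶ m³/s².
r = 1.669×10⁸ m.
Specific orbital energy ε = v²/2 − μ/r = (15820)²/2 − 3.793×10¹⁶/1.669×10⁸ = -1.021×10⁸ J/kg.
Since ε = −μ/(2a), a = −μ/(2ε) = 1.857×10⁸ m = 1.8571×10⁵ km.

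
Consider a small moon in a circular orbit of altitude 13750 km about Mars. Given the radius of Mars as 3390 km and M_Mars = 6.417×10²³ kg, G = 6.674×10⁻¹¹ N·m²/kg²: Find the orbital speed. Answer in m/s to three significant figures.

μ = GM = 6.674×10⁻¹¹ × 6.417×10²³ = 4.283×10¹³ m³/s².
r = 3390 + 13750 = 17140 km = 1.7140×10⁷ m.
For a circular orbit v = √(μ/r) = √(4.283×10¹³ / 1.714×10⁷) = √(2.499×10⁶) = 1581 m/s.

v ≈ 1580 m/s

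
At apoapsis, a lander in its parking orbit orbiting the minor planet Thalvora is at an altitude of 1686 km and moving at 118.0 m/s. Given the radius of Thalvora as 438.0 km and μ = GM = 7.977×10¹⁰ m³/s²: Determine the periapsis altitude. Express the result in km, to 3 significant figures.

periapsis altitude ≈ 45.3 km

r_a = 438.0 + 1686 = 2124.0 km = 2.124×10⁶ m.
Specific energy ε = v²/2 − μ/r = -3.059×10⁴ J/kg, so a = −μ/(2ε) = 1.304×10⁶ m.
The apsides satisfy r_p + r_a = 2a, so the periapsis radius is 2a − r_a = 4.833×10⁵ m = 483.33 km.
Periapsis altitude = 483.33 − 438.0 = 45.332 km.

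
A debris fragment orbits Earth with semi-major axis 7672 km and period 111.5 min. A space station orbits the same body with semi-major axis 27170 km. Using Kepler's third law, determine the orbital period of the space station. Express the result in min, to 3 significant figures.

Kepler's third law: T² ∝ a³, so T₂ = T₁ (a₂/a₁)^(3/2).
a₂/a₁ = 3.541, (a₂/a₁)^(3/2) = 6.665.
T₂ = 111.5 × 6.665 = 743.1 min.

T₂ ≈ 743 min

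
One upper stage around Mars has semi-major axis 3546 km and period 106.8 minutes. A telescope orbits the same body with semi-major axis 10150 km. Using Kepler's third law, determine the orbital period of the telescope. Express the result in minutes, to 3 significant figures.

T₂ ≈ 517 minutes

Kepler's third law: T² ∝ a³, so T₂ = T₁ (a₂/a₁)^(3/2).
a₂/a₁ = 2.862, (a₂/a₁)^(3/2) = 4.843.
T₂ = 106.8 × 4.843 = 517.2 minutes.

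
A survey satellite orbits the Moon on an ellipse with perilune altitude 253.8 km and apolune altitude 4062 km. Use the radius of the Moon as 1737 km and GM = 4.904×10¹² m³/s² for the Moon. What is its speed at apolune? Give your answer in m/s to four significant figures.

r_p = 1737 + 253.8 = 1990.8 km = 1.9908×10⁶ m.
r_a = 1737 + 4062 = 5799.0 km = 5.7990×10⁶ m.
Semi-major axis a = (r_p + r_a)/2 = 3894.9 km = 3.895×10⁶ m.
Vis-viva: v² = μ(2/r − 1/a) = 4.904×10¹² × (3.449×10⁻⁷ − 2.567×10⁻⁷) = 4.322×10⁵ m²/s².
v = 657.5 m/s.

v ≈ 657.5 m/s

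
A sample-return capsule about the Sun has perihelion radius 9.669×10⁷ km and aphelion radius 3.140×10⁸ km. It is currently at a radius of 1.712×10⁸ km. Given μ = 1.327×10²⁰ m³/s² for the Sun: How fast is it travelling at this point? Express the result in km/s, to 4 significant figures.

v ≈ 30.07 km/s

Semi-major axis a = (r_p + r_a)/2 = 2.0534×10⁸ km = 2.053×10¹¹ m.
Vis-viva: v² = μ(2/r − 1/a) = 1.327×10²⁰ × (1.168×10⁻¹¹ − 4.870×10⁻¹²) = 9.040×10⁸ m²/s².
v = 30070 m/s = 30.07 km/s.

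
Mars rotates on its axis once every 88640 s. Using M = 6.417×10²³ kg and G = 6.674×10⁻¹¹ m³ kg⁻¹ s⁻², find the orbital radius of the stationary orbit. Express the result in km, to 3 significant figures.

r_sync ≈ 20400 km

μ = GM = 6.674×10⁻¹¹ × 6.417×10²³ = 4.283×10¹³ m³/s².
A synchronous orbit has period T, so by Kepler's third law a = (μT²/4π²)^(1/3).
μT²/4π² = 4.283×10¹³ × (8.864×10⁴)² / 39.48 = 8.524×10²¹ m³.
a = 2.043×10⁷ m = 20427 km.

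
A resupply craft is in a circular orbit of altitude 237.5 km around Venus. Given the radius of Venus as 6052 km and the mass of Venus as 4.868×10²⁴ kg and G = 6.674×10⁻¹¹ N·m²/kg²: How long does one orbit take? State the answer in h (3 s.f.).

T ≈ 1.53 h

μ = GM = 6.674×10⁻¹¹ × 4.868×10²⁴ = 3.249×10¹⁴ m³/s².
r = 6052 + 237.5 = 6289.5 km = 6.2895×10⁶ m.
Kepler's third law: T = 2π√(r³/μ) = 2π√((6.290×10⁶)³ / 3.249×10¹⁴).
r³/μ = 7.658×10⁵ s², so T = 2π × 8.751×10² = 5.498×10³ s.
Converting: 5.498×10³ s ÷ 3600 = 1.527 h.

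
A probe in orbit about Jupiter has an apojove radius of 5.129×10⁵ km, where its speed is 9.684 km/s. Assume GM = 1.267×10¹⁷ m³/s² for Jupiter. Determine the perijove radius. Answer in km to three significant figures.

perijove radius ≈ 1.20×10⁵ km

r_a = 5.129×10⁸ m.
Specific energy ε = v²/2 − μ/r = -2.001×10⁸ J/kg, so a = −μ/(2ε) = 3.165×10⁸ m.
The apsides satisfy r_p + r_a = 2a, so the perijove radius is 2a − r_a = 1.202×10⁸ m = 1.2017×10⁵ km.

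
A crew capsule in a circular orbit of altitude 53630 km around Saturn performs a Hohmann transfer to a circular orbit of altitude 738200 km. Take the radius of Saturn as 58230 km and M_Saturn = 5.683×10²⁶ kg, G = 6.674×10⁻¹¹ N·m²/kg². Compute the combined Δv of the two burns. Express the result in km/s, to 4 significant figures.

Δv_total ≈ 9.447 km/s

μ = GM = 6.674×10⁻¹¹ × 5.683×10²⁶ = 3.793×10¹⁶ m³/s².
r₁ = 58230 + 53630 = 111860 km = 1.1186×10⁸ m.
r₂ = 58230 + 738200 = 796430 km = 7.9643×10⁸ m.
Transfer ellipse a_t = (r₁ + r₂)/2 = 4.541×10⁸ m.
At r₁: circular v_c1 = √(μ/r₁) = 18410 m/s; transfer-perikrone v_p = √[μ(2/r₁ − 1/a_t)] = 24380 m/s.
Δv₁ = v_p − v_c1 = 5971 m/s.
At r₂: circular v_c2 = √(μ/r₂) = 6901 m/s; transfer-apokrone v_a = √[μ(2/r₂ − 1/a_t)] = 3425 m/s.
Δv₂ = v_c2 − v_a = 3476 m/s.
Total Δv = Δv₁ + Δv₂ = 9447 m/s = 9.447 km/s.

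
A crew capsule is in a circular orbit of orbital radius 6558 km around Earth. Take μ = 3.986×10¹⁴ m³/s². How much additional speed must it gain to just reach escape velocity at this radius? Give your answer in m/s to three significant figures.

r = 6558 km = 6.558×10⁶ m.
Circular speed v_c = √(μ/r) = 7796 m/s.
Escape speed v_esc = √(2μ/r) = √2 × v_c = 11030 m/s.
Δv = v_esc − v_c = 3229 m/s.

Δv ≈ 3230 m/s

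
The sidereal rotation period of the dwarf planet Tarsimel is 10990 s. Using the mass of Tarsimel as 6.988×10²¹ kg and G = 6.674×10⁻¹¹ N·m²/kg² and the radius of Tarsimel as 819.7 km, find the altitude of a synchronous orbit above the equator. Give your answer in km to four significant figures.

h_sync ≈ 306.1 km

μ = GM = 6.674×10⁻¹¹ × 6.988×10²¹ = 4.664×10¹¹ m³/s².
A synchronous orbit has period T, so by Kepler's third law a = (μT²/4π²)^(1/3).
μT²/4π² = 4.664×10¹¹ × (1.099×10⁴)² / 39.48 = 1.427×10¹⁸ m³.
a = 1.126×10⁶ m = 1125.8 km.
Altitude h = a − R = 1125.8 − 819.7 = 306.09 km.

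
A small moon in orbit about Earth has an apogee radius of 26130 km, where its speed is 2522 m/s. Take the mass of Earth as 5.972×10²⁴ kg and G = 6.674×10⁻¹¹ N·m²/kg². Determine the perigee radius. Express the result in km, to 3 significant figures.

μ = GM = 6.674×10⁻¹¹ × 5.972×10²⁴ = 3.986×10¹⁴ m³/s².
r_a = 2.613×10⁷ m.
Specific energy ε = v²/2 − μ/r = -1.207×10⁷ J/kg, so a = −μ/(2ε) = 1.651×10⁷ m.
The apsides satisfy r_p + r_a = 2a, so the perigee radius is 2a − r_a = 6.883×10⁶ m = 6883.0 km.

perigee radius ≈ 6880 km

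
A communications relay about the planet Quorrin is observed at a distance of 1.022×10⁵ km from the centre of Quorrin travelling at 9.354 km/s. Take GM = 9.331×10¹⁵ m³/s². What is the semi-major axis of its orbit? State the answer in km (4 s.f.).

r = 1.022×10⁸ m.
Vis-viva rearranged: 1/a = 2/r − v²/μ = 1.957×10⁻⁸ − 9.377×10⁻⁹ = 1.019×10⁻⁸ m⁻¹.
a = 9.811×10⁷ m = 98112 km.

a ≈ 98110 km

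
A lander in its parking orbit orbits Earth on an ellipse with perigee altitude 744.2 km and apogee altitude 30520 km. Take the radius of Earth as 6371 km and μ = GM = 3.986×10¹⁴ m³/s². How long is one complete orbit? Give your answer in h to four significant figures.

T ≈ 9.023 h

r_p = 6371 + 744.2 = 7115.2 km = 7.1152×10⁶ m.
r_a = 6371 + 30520 = 36891 km = 3.6891×10⁷ m.
Semi-major axis a = (r_p + r_a)/2 = (7115.2 + 36891)/2 = 22003 km = 2.200×10⁷ m.
By Kepler's third law T = 2π√(a³/μ) = 2π × 5.170×10³ = 3.248×10⁴ s.
= 9.023 h.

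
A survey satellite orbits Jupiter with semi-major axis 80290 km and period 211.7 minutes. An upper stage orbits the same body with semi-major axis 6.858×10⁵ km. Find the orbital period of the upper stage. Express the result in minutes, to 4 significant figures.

Kepler's third law: T² ∝ a³, so T₂ = T₁ (a₂/a₁)^(3/2).
a₂/a₁ = 8.542, (a₂/a₁)^(3/2) = 24.96.
T₂ = 211.7 × 24.96 = 5285 minutes.

T₂ ≈ 5285 minutes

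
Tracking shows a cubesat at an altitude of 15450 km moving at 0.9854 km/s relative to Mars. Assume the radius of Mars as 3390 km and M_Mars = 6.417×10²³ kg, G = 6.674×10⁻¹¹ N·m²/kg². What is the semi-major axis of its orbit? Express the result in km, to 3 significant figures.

μ = GM = 6.674×10⁻¹¹ × 6.417×10²³ = 4.283×10¹³ m³/s².
r = 3390 + 15450 = 18840 km = 1.884×10⁷ m.
Vis-viva rearranged: 1/a = 2/r − v²/μ = 1.062×10⁻⁷ − 2.267×10⁻⁸ = 8.348×10⁻⁸ m⁻¹.
a = 1.198×10⁷ m = 11978 km.

a ≈ 12000 km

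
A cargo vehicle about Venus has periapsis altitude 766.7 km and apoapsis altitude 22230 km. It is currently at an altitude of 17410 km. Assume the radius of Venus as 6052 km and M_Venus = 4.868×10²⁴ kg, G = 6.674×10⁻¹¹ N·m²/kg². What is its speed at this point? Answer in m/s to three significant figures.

μ = GM = 6.674×10⁻¹¹ × 4.868×10²⁴ = 3.249×10¹⁴ m³/s².
r_p = 6052 + 766.7 = 6818.7 km = 6.8187×10⁶ m.
r_a = 6052 + 22230 = 28282 km = 2.8282×10⁷ m.
r = 6052 + 17410 = 23462 km = 2.346×10⁷ m.
Semi-major axis a = (r_p + r_a)/2 = 17550 km = 1.755×10⁷ m.
Vis-viva: v² = μ(2/r − 1/a) = 3.249×10¹⁴ × (8.524×10⁻⁸ − 5.698×10⁻⁸) = 9.183×10⁶ m²/s².
v = 3030 m/s.

v ≈ 3030 m/s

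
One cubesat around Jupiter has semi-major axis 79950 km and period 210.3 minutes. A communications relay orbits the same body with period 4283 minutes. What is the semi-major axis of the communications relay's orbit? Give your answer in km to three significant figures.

Kepler's third law: a³ ∝ T², so a₂ = a₁ (T₂/T₁)^(2/3).
T₂/T₁ = 20.37, (T₂/T₁)^(2/3) = 7.458.
a₂ = 79950 × 7.458 = 5.962×10⁵ km.

a₂ ≈ 5.96×10⁵ km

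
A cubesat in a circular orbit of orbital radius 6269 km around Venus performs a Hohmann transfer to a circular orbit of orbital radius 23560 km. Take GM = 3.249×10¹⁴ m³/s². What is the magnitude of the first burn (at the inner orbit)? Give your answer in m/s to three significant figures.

r₁ = 6269 km = 6.269×10⁶ m.
r₂ = 23560 km = 2.356×10⁷ m.
Transfer ellipse a_t = (r₁ + r₂)/2 = 1.491×10⁷ m.
At r₁: circular v_c1 = √(μ/r₁) = 7199 m/s; transfer-periapsis v_p = √[μ(2/r₁ − 1/a_t)] = 9048 m/s.
Δv₁ = v_p − v_c1 = 1849 m/s.

Δv ≈ 1850 m/s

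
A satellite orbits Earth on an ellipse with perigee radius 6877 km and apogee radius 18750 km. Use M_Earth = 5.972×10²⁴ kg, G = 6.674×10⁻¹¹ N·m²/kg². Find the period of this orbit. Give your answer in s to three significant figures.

μ = GM = 6.674×10⁻¹¹ × 5.972×10²⁴ = 3.986×10¹⁴ m³/s².
Semi-major axis a = (r_p + r_a)/2 = (6877.0 + 18750)/2 = 12814 km = 1.281×10⁷ m.
By Kepler's third law T = 2π√(a³/μ) = 2π × 2.297×10³ = 1.444×10⁴ s.

T ≈ 14400 s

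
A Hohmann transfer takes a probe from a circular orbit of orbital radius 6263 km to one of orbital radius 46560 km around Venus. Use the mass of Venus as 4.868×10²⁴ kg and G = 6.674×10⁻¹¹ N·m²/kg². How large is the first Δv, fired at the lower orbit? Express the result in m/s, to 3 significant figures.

Δv ≈ 2360 m/s

μ = GM = 6.674×10⁻¹¹ × 4.868×10²⁴ = 3.249×10¹⁴ m³/s².
r₁ = 6263 km = 6.263×10⁶ m.
r₂ = 46560 km = 4.656×10⁷ m.
Transfer ellipse a_t = (r₁ + r₂)/2 = 2.641×10⁷ m.
At r₁: circular v_c1 = √(μ/r₁) = 7202 m/s; transfer-periapsis v_p = √[μ(2/r₁ − 1/a_t)] = 9563 m/s.
Δv₁ = v_p − v_c1 = 2360 m/s.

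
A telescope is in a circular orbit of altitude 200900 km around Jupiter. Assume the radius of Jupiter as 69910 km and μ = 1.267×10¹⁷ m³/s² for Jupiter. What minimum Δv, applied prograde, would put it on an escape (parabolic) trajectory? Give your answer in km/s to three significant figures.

r = 69910 + 200900 = 270810 km = 2.7081×10⁸ m.
Circular speed v_c = √(μ/r) = 21630 m/s.
Escape speed v_esc = √(2μ/r) = √2 × v_c = 30590 m/s.
Δv = v_esc − v_c = 8959 m/s = 8.959 km/s.

Δv ≈ 8.96 km/s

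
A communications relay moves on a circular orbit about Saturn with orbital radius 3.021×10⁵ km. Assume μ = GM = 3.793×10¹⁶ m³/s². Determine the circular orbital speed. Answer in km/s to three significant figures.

r = 3.021×10⁵ km = 3.021×10⁸ m.
For a circular orbit v = √(μ/r) = √(3.793×10¹⁶ / 3.021×10⁸) = √(1.256×10⁸) = 11210 m/s.
That is 11.21 km/s.

v ≈ 11.2 km/s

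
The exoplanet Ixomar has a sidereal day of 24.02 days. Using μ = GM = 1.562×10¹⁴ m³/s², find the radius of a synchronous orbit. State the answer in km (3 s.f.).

T = 24.02 days = 2.075×10⁶ s.
A synchronous orbit has period T, so by Kepler's third law a = (μT²/4π²)^(1/3).
μT²/4π² = 1.562×10¹⁴ × (2.075×10⁶)² / 39.48 = 1.704×10²⁵ m³.
a = 2.573×10⁸ m = 2.5733×10⁵ km.

r_sync ≈ 2.57×10⁵ km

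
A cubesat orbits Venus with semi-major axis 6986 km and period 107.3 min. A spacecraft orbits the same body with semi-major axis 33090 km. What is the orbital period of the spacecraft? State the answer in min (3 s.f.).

Kepler's third law: T² ∝ a³, so T₂ = T₁ (a₂/a₁)^(3/2).
a₂/a₁ = 4.737, (a₂/a₁)^(3/2) = 10.31.
T₂ = 107.3 × 10.31 = 1106 min.

T₂ ≈ 1110 min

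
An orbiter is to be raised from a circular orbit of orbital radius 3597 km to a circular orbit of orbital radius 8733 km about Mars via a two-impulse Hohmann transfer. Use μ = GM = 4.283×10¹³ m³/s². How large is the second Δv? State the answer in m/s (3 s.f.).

r₁ = 3597 km = 3.597×10⁶ m.
r₂ = 8733 km = 8.733×10⁶ m.
Transfer ellipse a_t = (r₁ + r₂)/2 = 6.165×10⁶ m.
At r₁: circular v_c1 = √(μ/r₁) = 3451 m/s; transfer-periapsis v_p = √[μ(2/r₁ − 1/a_t)] = 4107 m/s.
At r₂: circular v_c2 = √(μ/r₂) = 2215 m/s; transfer-apoapsis v_a = √[μ(2/r₂ − 1/a_t)] = 1692 m/s.
Δv₂ = v_c2 − v_a = 523.0 m/s.

Δv ≈ 523 m/s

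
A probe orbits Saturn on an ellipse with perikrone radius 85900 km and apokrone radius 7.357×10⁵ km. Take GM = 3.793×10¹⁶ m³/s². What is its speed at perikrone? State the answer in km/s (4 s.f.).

v ≈ 28.12 km/s

Semi-major axis a = (r_p + r_a)/2 = 4.1080×10⁵ km = 4.108×10⁸ m.
Vis-viva: v² = μ(2/r − 1/a) = 3.793×10¹⁶ × (2.328×10⁻⁸ − 2.434×10⁻⁹) = 7.908×10⁸ m²/s².
v = 28120 m/s = 28.12 km/s.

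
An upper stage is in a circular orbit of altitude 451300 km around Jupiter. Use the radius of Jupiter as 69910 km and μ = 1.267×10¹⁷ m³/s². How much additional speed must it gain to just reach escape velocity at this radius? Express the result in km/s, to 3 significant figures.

r = 69910 + 451300 = 521210 km = 5.2121×10⁸ m.
Circular speed v_c = √(μ/r) = 15590 m/s.
Escape speed v_esc = √(2μ/r) = √2 × v_c = 22050 m/s.
Δv = v_esc − v_c = 6458 m/s = 6.458 km/s.

Δv ≈ 6.46 km/s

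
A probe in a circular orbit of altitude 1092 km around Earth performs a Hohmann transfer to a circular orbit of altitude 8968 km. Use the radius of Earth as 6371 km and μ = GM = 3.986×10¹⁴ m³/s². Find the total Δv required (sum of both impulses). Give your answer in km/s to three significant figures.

Δv_total ≈ 2.14 km/s

r₁ = 6371 + 1092 = 7463.0 km = 7.4630×10⁶ m.
r₂ = 6371 + 8968 = 15339 km = 1.5339×10⁷ m.
Transfer ellipse a_t = (r₁ + r₂)/2 = 1.140×10⁷ m.
At r₁: circular v_c1 = √(μ/r₁) = 7308 m/s; transfer-perigee v_p = √[μ(2/r₁ − 1/a_t)] = 8477 m/s.
Δv₁ = v_p − v_c1 = 1169 m/s.
At r₂: circular v_c2 = √(μ/r₂) = 5098 m/s; transfer-apogee v_a = √[μ(2/r₂ − 1/a_t)] = 4124 m/s.
Δv₂ = v_c2 − v_a = 973.3 m/s.
Total Δv = Δv₁ + Δv₂ = 2142 m/s = 2.142 km/s.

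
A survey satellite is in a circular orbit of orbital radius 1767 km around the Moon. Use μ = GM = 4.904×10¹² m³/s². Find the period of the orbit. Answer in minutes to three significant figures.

r = 1767 km = 1.767×10⁶ m.
Kepler's third law: T = 2π√(r³/μ) = 2π√((1.767×10⁶)³ / 4.904×10¹²).
r³/μ = 1.125×10⁶ s², so T = 2π × 1.061×10³ = 6.664×10³ s.
Converting: 6.664×10³ s ÷ 60.00 = 111.1 minutes.

T ≈ 111 minutes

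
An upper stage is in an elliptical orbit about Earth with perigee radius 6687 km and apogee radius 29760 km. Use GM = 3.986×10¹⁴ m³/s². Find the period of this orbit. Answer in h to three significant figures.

T ≈ 6.80 h

Semi-major axis a = (r_p + r_a)/2 = (6687.0 + 29760)/2 = 18224 km = 1.822×10⁷ m.
By Kepler's third law T = 2π√(a³/μ) = 2π × 3.897×10³ = 2.448×10⁴ s.
= 6.801 h.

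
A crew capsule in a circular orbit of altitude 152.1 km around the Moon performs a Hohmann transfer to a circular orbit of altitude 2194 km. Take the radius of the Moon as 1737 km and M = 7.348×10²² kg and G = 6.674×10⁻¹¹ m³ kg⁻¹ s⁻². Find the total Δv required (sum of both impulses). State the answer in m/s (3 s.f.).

μ = GM = 6.674×10⁻¹¹ × 7.348×10²² = 4.904×10¹² m³/s².
r₁ = 1737 + 152.1 = 1889.1 km = 1.8891×10⁶ m.
r₂ = 1737 + 2194 = 3931.0 km = 3.9310×10⁶ m.
Transfer ellipse a_t = (r₁ + r₂)/2 = 2.910×10⁶ m.
At r₁: circular v_c1 = √(μ/r₁) = 1611 m/s; transfer-perilune v_p = √[μ(2/r₁ − 1/a_t)] = 1873 m/s.
Δv₁ = v_p − v_c1 = 261.4 m/s.
At r₂: circular v_c2 = √(μ/r₂) = 1117 m/s; transfer-apolune v_a = √[μ(2/r₂ − 1/a_t)] = 899.9 m/s.
Δv₂ = v_c2 − v_a = 217.0 m/s.
Total Δv = Δv₁ + Δv₂ = 478.4 m/s.

Δv_total ≈ 478 m/s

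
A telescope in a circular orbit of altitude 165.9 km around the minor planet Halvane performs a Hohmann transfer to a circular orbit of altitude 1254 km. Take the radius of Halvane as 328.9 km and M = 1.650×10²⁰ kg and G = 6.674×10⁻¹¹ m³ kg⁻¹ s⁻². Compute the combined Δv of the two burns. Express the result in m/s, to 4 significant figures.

Δv_total ≈ 60.81 m/s

μ = GM = 6.674×10⁻¹¹ × 1.650×10²⁰ = 1.101×10¹⁰ m³/s².
r₁ = 328.9 + 165.9 = 494.80 km = 4.9480×10⁵ m.
r₂ = 328.9 + 1254 = 1582.9 km = 1.5829×10⁶ m.
Transfer ellipse a_t = (r₁ + r₂)/2 = 1.039×10⁶ m.
At r₁: circular v_c1 = √(μ/r₁) = 149.2 m/s; transfer-periapsis v_p = √[μ(2/r₁ − 1/a_t)] = 184.1 m/s.
Δv₁ = v_p − v_c1 = 34.97 m/s.
At r₂: circular v_c2 = √(μ/r₂) = 83.41 m/s; transfer-apoapsis v_a = √[μ(2/r₂ − 1/a_t)] = 57.56 m/s.
Δv₂ = v_c2 − v_a = 25.84 m/s.
Total Δv = Δv₁ + Δv₂ = 60.81 m/s.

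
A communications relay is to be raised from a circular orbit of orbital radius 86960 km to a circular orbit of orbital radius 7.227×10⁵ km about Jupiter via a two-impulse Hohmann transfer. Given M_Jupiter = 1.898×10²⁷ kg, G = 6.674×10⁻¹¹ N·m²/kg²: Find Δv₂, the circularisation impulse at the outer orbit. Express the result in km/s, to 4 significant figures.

Δv ≈ 7.103 km/s

μ = GM = 6.674×10⁻¹¹ × 1.898×10²⁷ = 1.267×10¹⁷ m³/s².
r₁ = 86960 km = 8.696×10⁷ m.
r₂ = 7.227×10⁵ km = 7.227×10⁸ m.
Transfer ellipse a_t = (r₁ + r₂)/2 = 4.048×10⁸ m.
At r₁: circular v_c1 = √(μ/r₁) = 38170 m/s; transfer-perijove v_p = √[μ(2/r₁ − 1/a_t)] = 50990 m/s.
At r₂: circular v_c2 = √(μ/r₂) = 13240 m/s; transfer-apojove v_a = √[μ(2/r₂ − 1/a_t)] = 6136 m/s.
Δv₂ = v_c2 − v_a = 7103 m/s.
= 7.103 km/s.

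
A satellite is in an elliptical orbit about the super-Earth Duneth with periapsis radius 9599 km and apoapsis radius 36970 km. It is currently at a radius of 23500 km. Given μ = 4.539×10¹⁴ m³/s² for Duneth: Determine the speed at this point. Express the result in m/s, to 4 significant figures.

Semi-major axis a = (r_p + r_a)/2 = 23284 km = 2.328×10⁷ m.
Vis-viva: v² = μ(2/r − 1/a) = 4.539×10¹⁴ × (8.511×10⁻⁸ − 4.295×10⁻⁸) = 1.914×10⁷ m²/s².
v = 4374 m/s.

v ≈ 4374 m/s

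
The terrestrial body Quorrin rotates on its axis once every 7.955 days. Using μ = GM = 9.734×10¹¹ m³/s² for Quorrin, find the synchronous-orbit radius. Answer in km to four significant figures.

T = 7.955 days = 6.873×10⁵ s.
A synchronous orbit has period T, so by Kepler's third law a = (μT²/4π²)^(1/3).
μT²/4π² = 9.734×10¹¹ × (6.873×10⁵)² / 39.48 = 1.165×10²² m³.
a = 2.267×10⁷ m = 22668 km.

r_sync ≈ 22670 km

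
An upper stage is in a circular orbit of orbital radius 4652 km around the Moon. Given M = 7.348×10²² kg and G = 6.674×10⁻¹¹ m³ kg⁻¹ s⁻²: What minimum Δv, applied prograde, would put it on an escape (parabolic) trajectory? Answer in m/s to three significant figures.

Δv ≈ 425 m/s

μ = GM = 6.674×10⁻¹¹ × 7.348×10²² = 4.904×10¹² m³/s².
r = 4652 km = 4.652×10⁶ m.
Circular speed v_c = √(μ/r) = 1027 m/s.
Escape speed v_esc = √(2μ/r) = √2 × v_c = 1452 m/s.
Δv = v_esc − v_c = 425.3 m/s.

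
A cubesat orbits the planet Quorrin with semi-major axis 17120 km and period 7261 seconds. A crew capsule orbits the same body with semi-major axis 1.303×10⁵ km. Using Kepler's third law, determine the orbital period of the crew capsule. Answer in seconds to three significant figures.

T₂ ≈ 1.52×10⁵ seconds

Kepler's third law: T² ∝ a³, so T₂ = T₁ (a₂/a₁)^(3/2).
a₂/a₁ = 7.611, (a₂/a₁)^(3/2) = 21.00.
T₂ = 7261 × 21.00 = 1.525×10⁵ seconds.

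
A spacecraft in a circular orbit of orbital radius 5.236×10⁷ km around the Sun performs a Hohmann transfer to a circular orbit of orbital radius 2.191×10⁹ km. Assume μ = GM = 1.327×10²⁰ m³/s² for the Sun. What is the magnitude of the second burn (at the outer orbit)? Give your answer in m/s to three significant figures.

Δv ≈ 6100 m/s

r₁ = 5.236×10⁷ km = 5.236×10¹⁰ m.
r₂ = 2.191×10⁹ km = 2.191×10¹² m.
Transfer ellipse a_t = (r₁ + r₂)/2 = 1.122×10¹² m.
At r₁: circular v_c1 = √(μ/r₁) = 50340 m/s; transfer-perihelion v_p = √[μ(2/r₁ − 1/a_t)] = 70360 m/s.
At r₂: circular v_c2 = √(μ/r₂) = 7782 m/s; transfer-aphelion v_a = √[μ(2/r₂ − 1/a_t)] = 1681 m/s.
Δv₂ = v_c2 − v_a = 6101 m/s.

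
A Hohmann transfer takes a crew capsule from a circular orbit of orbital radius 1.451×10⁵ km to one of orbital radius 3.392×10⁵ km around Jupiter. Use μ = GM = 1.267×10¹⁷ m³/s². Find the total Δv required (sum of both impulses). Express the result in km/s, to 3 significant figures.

Δv_total ≈ 9.79 km/s

r₁ = 1.451×10⁵ km = 1.451×10⁸ m.
r₂ = 3.392×10⁵ km = 3.392×10⁸ m.
Transfer ellipse a_t = (r₁ + r₂)/2 = 2.422×10⁸ m.
At r₁: circular v_c1 = √(μ/r₁) = 29550 m/s; transfer-perijove v_p = √[μ(2/r₁ − 1/a_t)] = 34970 m/s.
Δv₁ = v_p − v_c1 = 5424 m/s.
At r₂: circular v_c2 = √(μ/r₂) = 19330 m/s; transfer-apojove v_a = √[μ(2/r₂ − 1/a_t)] = 14960 m/s.
Δv₂ = v_c2 − v_a = 4366 m/s.
Total Δv = Δv₁ + Δv₂ = 9790 m/s = 9.790 km/s.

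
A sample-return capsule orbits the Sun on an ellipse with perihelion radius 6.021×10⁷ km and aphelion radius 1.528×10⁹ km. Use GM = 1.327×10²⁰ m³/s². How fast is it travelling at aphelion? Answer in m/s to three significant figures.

v ≈ 2570 m/s

Semi-major axis a = (r_p + r_a)/2 = 7.9410×10⁸ km = 7.941×10¹¹ m.
Vis-viva: v² = μ(2/r − 1/a) = 1.327×10²⁰ × (1.309×10⁻¹² − 1.259×10⁻¹²) = 6.585×10⁶ m²/s².
v = 2566 m/s.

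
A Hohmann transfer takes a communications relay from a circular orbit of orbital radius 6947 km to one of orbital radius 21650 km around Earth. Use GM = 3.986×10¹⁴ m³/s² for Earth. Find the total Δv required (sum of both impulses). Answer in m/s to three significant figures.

r₁ = 6947 km = 6.947×10⁶ m.
r₂ = 21650 km = 2.165×10⁷ m.
Transfer ellipse a_t = (r₁ + r₂)/2 = 1.430×10⁷ m.
At r₁: circular v_c1 = √(μ/r₁) = 7575 m/s; transfer-perigee v_p = √[μ(2/r₁ − 1/a_t)] = 9321 m/s.
Δv₁ = v_p − v_c1 = 1746 m/s.
At r₂: circular v_c2 = √(μ/r₂) = 4291 m/s; transfer-apogee v_a = √[μ(2/r₂ − 1/a_t)] = 2991 m/s.
Δv₂ = v_c2 − v_a = 1300 m/s.
Total Δv = Δv₁ + Δv₂ = 3046 m/s.

Δv_total ≈ 3050 m/s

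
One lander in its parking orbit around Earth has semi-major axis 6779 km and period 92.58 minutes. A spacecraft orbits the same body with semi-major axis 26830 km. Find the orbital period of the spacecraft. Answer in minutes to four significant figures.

T₂ ≈ 729.0 minutes

Kepler's third law: T² ∝ a³, so T₂ = T₁ (a₂/a₁)^(3/2).
a₂/a₁ = 3.958, (a₂/a₁)^(3/2) = 7.874.
T₂ = 92.58 × 7.874 = 729.0 minutes.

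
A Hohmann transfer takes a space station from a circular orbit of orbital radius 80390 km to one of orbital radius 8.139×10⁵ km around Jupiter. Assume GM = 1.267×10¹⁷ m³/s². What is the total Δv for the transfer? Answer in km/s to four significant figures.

r₁ = 80390 km = 8.039×10⁷ m.
r₂ = 8.139×10⁵ km = 8.139×10⁸ m.
Transfer ellipse a_t = (r₁ + r₂)/2 = 4.471×10⁸ m.
At r₁: circular v_c1 = √(μ/r₁) = 39700 m/s; transfer-perijove v_p = √[μ(2/r₁ − 1/a_t)] = 53560 m/s.
Δv₁ = v_p − v_c1 = 13860 m/s.
At r₂: circular v_c2 = √(μ/r₂) = 12480 m/s; transfer-apojove v_a = √[μ(2/r₂ − 1/a_t)] = 5290 m/s.
Δv₂ = v_c2 − v_a = 7186 m/s.
Total Δv = Δv₁ + Δv₂ = 21050 m/s = 21.05 km/s.

Δv_total ≈ 21.05 km/s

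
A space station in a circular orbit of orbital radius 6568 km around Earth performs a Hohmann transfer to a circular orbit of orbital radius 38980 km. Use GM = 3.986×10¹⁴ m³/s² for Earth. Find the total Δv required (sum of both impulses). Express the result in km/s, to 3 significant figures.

Δv_total ≈ 3.88 km/s

r₁ = 6568 km = 6.568×10⁶ m.
r₂ = 38980 km = 3.898×10⁷ m.
Transfer ellipse a_t = (r₁ + r₂)/2 = 2.277×10⁷ m.
At r₁: circular v_c1 = √(μ/r₁) = 7790 m/s; transfer-perigee v_p = √[μ(2/r₁ − 1/a_t)] = 10190 m/s.
Δv₁ = v_p − v_c1 = 2402 m/s.
At r₂: circular v_c2 = √(μ/r₂) = 3198 m/s; transfer-apogee v_a = √[μ(2/r₂ − 1/a_t)] = 1717 m/s.
Δv₂ = v_c2 − v_a = 1480 m/s.
Total Δv = Δv₁ + Δv₂ = 3882 m/s = 3.882 km/s.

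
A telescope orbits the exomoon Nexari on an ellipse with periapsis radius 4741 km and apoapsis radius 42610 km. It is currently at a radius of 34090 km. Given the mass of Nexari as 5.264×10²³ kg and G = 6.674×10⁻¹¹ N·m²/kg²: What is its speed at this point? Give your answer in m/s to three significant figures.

v ≈ 760 m/s

μ = GM = 6.674×10⁻¹¹ × 5.264×10²³ = 3.513×10¹³ m³/s².
Semi-major axis a = (r_p + r_a)/2 = 23676 km = 2.368×10⁷ m.
Vis-viva: v² = μ(2/r − 1/a) = 3.513×10¹³ × (5.867×10⁻⁸ − 4.224×10⁻⁸) = 5.772×10⁵ m²/s².
v = 759.8 m/s.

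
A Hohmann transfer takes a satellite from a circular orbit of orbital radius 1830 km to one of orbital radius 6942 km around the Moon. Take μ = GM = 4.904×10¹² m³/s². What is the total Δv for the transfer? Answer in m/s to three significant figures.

Δv_total ≈ 720 m/s

r₁ = 1830 km = 1.830×10⁶ m.
r₂ = 6942 km = 6.942×10⁶ m.
Transfer ellipse a_t = (r₁ + r₂)/2 = 4.386×10⁶ m.
At r₁: circular v_c1 = √(μ/r₁) = 1637 m/s; transfer-perilune v_p = √[μ(2/r₁ − 1/a_t)] = 2059 m/s.
Δv₁ = v_p − v_c1 = 422.5 m/s.
At r₂: circular v_c2 = √(μ/r₂) = 840.5 m/s; transfer-apolune v_a = √[μ(2/r₂ − 1/a_t)] = 542.9 m/s.
Δv₂ = v_c2 − v_a = 297.6 m/s.
Total Δv = Δv₁ + Δv₂ = 720.1 m/s.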